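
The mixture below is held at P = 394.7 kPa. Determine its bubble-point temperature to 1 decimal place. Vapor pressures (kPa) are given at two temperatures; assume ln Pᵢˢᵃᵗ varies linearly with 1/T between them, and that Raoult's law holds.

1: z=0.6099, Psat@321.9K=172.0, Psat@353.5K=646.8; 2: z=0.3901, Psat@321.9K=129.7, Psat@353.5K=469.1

Bubble-point temperature: ΣzᵢPᵢˢᵃᵗ(T) = P. Interpolate ln Pᵢˢᵃᵗ = aᵢ + bᵢ/T.
  T = 321.9 K: ΣzᵢPᵢˢᵃᵗ = 155.50 kPa
  T = 353.5 K: ΣzᵢPᵢˢᵃᵗ = 577.48 kPa
  T = 337.7 K: ΣzᵢPᵢˢᵃᵗ = 308.99 kPa
  T = 345.6 K: ΣzᵢPᵢˢᵃᵗ = 425.44 kPa
  T = 341.6 K: ΣzᵢPᵢˢᵃᵗ = 362.51 kPa
  T = 343.6 K: ΣzᵢPᵢˢᵃᵗ = 392.90 kPa
Interpolating between 343.6 K and 345.6 K gives T ≈ 343.7 K.

T = 343.7 K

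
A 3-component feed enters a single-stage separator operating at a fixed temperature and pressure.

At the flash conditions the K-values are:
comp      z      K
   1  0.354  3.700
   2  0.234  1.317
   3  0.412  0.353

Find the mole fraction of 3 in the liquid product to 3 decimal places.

Iterate (Newton) starting at ψ = 0.5:
  ψ = 0.500: g = 0.0767, g' = -0.862 → ψ = 0.589
  ψ = 0.589: g = 0.0008, g' = -0.852 → ψ = 0.590
Converged at ψ = 0.590.
Compositions from xᵢ = zᵢ/(1+ψ(Kᵢ−1)), yᵢ = Kᵢxᵢ:
  1: x = 0.137, y = 0.505
  2: x = 0.197, y = 0.260
  3: x = 0.666, y = 0.235

x_3 = 0.666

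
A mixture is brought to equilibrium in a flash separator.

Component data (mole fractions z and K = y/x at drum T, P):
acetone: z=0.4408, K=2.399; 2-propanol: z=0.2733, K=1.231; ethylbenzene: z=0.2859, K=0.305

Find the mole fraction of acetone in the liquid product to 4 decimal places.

x_acetone = 0.2273

Iterate (Newton) starting at ψ = 0.5:
  ψ = 0.5000: g = 0.11493, g' = -0.6348 → ψ = 0.6811
  ψ = 0.6811: g = -0.00694, g' = -0.7350 → ψ = 0.6716
Converged at ψ = 0.6716.
Compositions from xᵢ = zᵢ/(1+ψ(Kᵢ−1)), yᵢ = Kᵢxᵢ:
  acetone: x = 0.2273, y = 0.5452
  2-propanol: x = 0.2366, y = 0.2913
  ethylbenzene: x = 0.5361, y = 0.1635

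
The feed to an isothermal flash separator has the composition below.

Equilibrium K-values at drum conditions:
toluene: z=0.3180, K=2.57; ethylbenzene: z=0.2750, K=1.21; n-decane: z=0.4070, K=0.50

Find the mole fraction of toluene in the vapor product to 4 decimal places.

Material balance + equilibrium reduce to Σ zᵢ(Kᵢ−1)/(1+ψ(Kᵢ−1)) = 0.
Check two-phase: ΣzᵢKᵢ = 1.3535 > 1 and Σzᵢ/Kᵢ = 1.1650 > 1, so g(0) = 0.3535 > 0 and g(1) = -0.1650 < 0.
Newton iteration, ψ⁰ = 0.33:
  ψ = 0.3300: g = 0.13917, g' = -0.4967 → ψ = 0.6102
  ψ = 0.6102: g = 0.01332, g' = -0.4247 → ψ = 0.6416
Converged at ψ = 0.6416.
Compositions from xᵢ = zᵢ/(1+ψ(Kᵢ−1)), yᵢ = Kᵢxᵢ:
  toluene: x = 0.1584, y = 0.4071
  ethylbenzene: x = 0.2423, y = 0.2932
  n-decane: x = 0.5992, y = 0.2996

y_toluene = 0.4071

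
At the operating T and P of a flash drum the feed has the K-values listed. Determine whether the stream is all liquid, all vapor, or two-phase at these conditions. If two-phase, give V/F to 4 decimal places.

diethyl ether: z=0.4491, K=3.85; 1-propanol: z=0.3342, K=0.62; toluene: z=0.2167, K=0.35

two-phase, V/F = 0.6949

ΣzᵢKᵢ = 2.0121; Σzᵢ/Kᵢ = 1.2748.
Both exceed 1, so a two-phase solution exists.
Newton iteration, ψ⁰ = 0.47:
  ψ = 0.4700: g = 0.18967, g' = -0.9278 → ψ = 0.6744
  ψ = 0.6744: g = 0.01646, g' = -0.8047 → ψ = 0.6949
Converged at ψ = 0.6949.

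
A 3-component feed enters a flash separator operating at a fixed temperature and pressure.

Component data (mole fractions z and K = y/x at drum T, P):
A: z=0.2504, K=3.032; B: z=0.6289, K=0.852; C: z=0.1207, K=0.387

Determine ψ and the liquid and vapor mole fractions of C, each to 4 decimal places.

ψ = 0.6299, x_C = 0.1966, y_C = 0.0761

Let ψ = V/F and solve Σ zᵢ(Kᵢ−1)/(1+ψ(Kᵢ−1)) = 0.
g(0) = ΣzᵢKᵢ − 1 = 0.3417 and g(1) = 1 − Σzᵢ/Kᵢ = -0.1326, so a root lies in (0, 1).
Newton–Raphson from ψ = 0.32:
  ψ = 0.3200: g = 0.11858, g' = -0.4650 → ψ = 0.5750
  ψ = 0.5750: g = 0.01865, g' = -0.3445 → ψ = 0.6291
  ψ = 0.6291: g = 0.00025, g' = -0.3361 → ψ = 0.6299
Converged at ψ = 0.6299.
Compositions from xᵢ = zᵢ/(1+ψ(Kᵢ−1)), yᵢ = Kᵢxᵢ:
  A: x = 0.1098, y = 0.3330
  B: x = 0.6936, y = 0.5909
  C: x = 0.1966, y = 0.0761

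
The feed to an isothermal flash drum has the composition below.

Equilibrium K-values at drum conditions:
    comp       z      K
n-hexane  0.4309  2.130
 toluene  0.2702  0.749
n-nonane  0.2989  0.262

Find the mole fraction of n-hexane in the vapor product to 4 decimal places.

Let ψ = V/F and solve Σ zᵢ(Kᵢ−1)/(1+ψ(Kᵢ−1)) = 0.
g(0) = ΣzᵢKᵢ − 1 = 0.1985 and g(1) = 1 − Σzᵢ/Kᵢ = -0.7039, so a root lies in (0, 1).
Newton–Raphson from ψ = 0.5:
  ψ = 0.5000: g = -0.11601, g' = -0.6558 → ψ = 0.3231
  ψ = 0.3231: g = -0.00677, g' = -0.5961 → ψ = 0.3117
Converged at ψ = 0.3117.
Compositions from xᵢ = zᵢ/(1+ψ(Kᵢ−1)), yᵢ = Kᵢxᵢ:
  n-hexane: x = 0.3187, y = 0.6787
  toluene: x = 0.2931, y = 0.2196
  n-nonane: x = 0.3882, y = 0.1017

y_n-hexane = 0.6787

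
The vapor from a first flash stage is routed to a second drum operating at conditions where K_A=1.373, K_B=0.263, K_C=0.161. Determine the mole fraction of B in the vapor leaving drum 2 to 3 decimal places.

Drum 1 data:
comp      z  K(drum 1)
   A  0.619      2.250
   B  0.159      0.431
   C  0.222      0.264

Drum 1:
Rachford–Rice: g(ψ₁) = Σ zᵢ(Kᵢ−1)/(1+ψ₁(Kᵢ−1)) = 0.
g(0) = ΣzᵢKᵢ − 1 = 0.520 and g(1) = 1 − Σzᵢ/Kᵢ = -0.485, so a root lies in (0, 1).
Iterate (Newton) starting at ψ₁ = 0.49:
  ψ₁ = 0.490: g = 0.0988, g' = -0.765 → ψ₁ = 0.619
  ψ₁ = 0.619: g = -0.0037, g' = -0.836 → ψ₁ = 0.615
Converged at ψ₁ = 0.615.
Drum-1 compositions:
  A: x = 0.350, y = 0.788
  B: x = 0.245, y = 0.105
  C: x = 0.405, y = 0.107
Drum-2 feed = drum-1 vapor: z₂ = (0.7876, 0.1054, 0.1070).
Drum 2:
Let ψ₂ = V/F and solve Σ zᵢ(Kᵢ−1)/(1+ψ₂(Kᵢ−1)) = 0.
Check two-phase: ΣzᵢKᵢ = 1.126 > 1 and Σzᵢ/Kᵢ = 1.639 > 1, so g(0) = 0.126 > 0 and g(1) = -0.639 < 0.
Newton iteration, ψ₂⁰ = 0.5:
  ψ₂ = 0.500: g = -0.0301, g' = -0.445 → ψ₂ = 0.432
  ψ₂ = 0.432: g = -0.0019, g' = -0.390 → ψ₂ = 0.427
Converged at ψ₂ = 0.427.
  A: x = 0.679, y = 0.933
  B: x = 0.154, y = 0.040
  C: x = 0.167, y = 0.027

y_B (drum 2) = 0.040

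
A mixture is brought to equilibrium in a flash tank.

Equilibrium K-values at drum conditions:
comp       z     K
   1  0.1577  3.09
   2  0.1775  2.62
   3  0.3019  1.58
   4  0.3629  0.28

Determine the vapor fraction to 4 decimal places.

Material balance + equilibrium reduce to Σ zᵢ(Kᵢ−1)/(1+ψ(Kᵢ−1)) = 0.
Check two-phase: ΣzᵢKᵢ = 1.5310 > 1 and Σzᵢ/Kᵢ = 1.6059 > 1, so g(0) = 0.5310 > 0 and g(1) = -0.6059 < 0.
Newton–Raphson from ψ = 0.5:
  ψ = 0.5000: g = 0.04751, g' = -0.8272 → ψ = 0.5574
  ψ = 0.5574: g = -0.00081, g' = -0.8585 → ψ = 0.5565
Converged at ψ = 0.5565.

ψ = 0.5565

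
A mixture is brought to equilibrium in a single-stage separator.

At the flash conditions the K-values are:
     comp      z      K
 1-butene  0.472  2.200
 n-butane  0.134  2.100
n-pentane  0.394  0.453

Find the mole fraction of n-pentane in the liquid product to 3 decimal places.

Rachford–Rice: g(ψ) = Σ zᵢ(Kᵢ−1)/(1+ψ(Kᵢ−1)) = 0.
Check two-phase: ΣzᵢKᵢ = 1.498 > 1 and Σzᵢ/Kᵢ = 1.148 > 1, so g(0) = 0.498 > 0 and g(1) = -0.148 < 0.
Newton iteration, ψ⁰ = 0.5:
  ψ = 0.500: g = 0.1524, g' = -0.556 → ψ = 0.774
  ψ = 0.774: g = -0.0005, g' = -0.585 → ψ = 0.773
Converged at ψ = 0.773.
Compositions from xᵢ = zᵢ/(1+ψ(Kᵢ−1)), yᵢ = Kᵢxᵢ:
  1-butene: x = 0.245, y = 0.539
  n-butane: x = 0.072, y = 0.152
  n-pentane: x = 0.683, y = 0.309

x_n-pentane = 0.683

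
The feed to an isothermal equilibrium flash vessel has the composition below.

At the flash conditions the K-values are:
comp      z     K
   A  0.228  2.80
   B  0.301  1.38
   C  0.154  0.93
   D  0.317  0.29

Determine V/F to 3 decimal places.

V/F = 0.421

Newton iteration, V/F⁰ = 0.5:
  V/F = 0.500: g = -0.0480, g' = -0.620 → V/F = 0.423
  V/F = 0.423: g = -0.0010, g' = -0.598 → V/F = 0.421
Converged at V/F = 0.421.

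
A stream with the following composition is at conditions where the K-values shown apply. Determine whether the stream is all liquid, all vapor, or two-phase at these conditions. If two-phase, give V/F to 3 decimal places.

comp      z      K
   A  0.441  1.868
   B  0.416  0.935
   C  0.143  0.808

all vapor

ΣzᵢKᵢ = 1.328; Σzᵢ/Kᵢ = 0.858.
Since Σzᵢ/Kᵢ < 1 the mixture is above its dew point — single vapor phase.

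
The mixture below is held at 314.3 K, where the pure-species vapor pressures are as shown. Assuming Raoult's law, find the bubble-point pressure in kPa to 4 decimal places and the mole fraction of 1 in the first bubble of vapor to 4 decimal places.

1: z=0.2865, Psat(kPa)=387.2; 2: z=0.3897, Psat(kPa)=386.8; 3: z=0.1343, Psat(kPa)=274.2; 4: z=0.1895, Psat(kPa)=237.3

At the bubble point ψ → 0, so ΣzᵢKᵢ = 1 with Kᵢ = Pᵢˢᵃᵗ/P ⇒ P = ΣzᵢPᵢˢᵃᵗ.
P = 0.2865·387.2 + 0.3897·386.8 + 0.1343·274.2 + 0.1895·237.3 = 343.4622 kPa
yᵢ = zᵢPᵢˢᵃᵗ/P ⇒ y_1 = 0.2865·387.2/343.4622 = 0.3230

Pbub = 343.4622 kPa, y_1 = 0.3230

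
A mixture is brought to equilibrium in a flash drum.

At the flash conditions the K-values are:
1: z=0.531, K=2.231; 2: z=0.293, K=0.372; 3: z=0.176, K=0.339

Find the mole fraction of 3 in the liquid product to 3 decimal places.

Iterate (Newton) starting at β = 0.37:
  β = 0.370: g = 0.0554, g' = -0.711 → β = 0.448
Converged at β = 0.448.
Compositions from xᵢ = zᵢ/(1+β(Kᵢ−1)), yᵢ = Kᵢxᵢ:
  1: x = 0.342, y = 0.764
  2: x = 0.408, y = 0.152
  3: x = 0.250, y = 0.085

x_3 = 0.250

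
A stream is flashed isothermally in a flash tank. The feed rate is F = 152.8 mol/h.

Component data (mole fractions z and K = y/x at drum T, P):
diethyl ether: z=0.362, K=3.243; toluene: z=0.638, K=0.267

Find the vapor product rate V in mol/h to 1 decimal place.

Newton iteration, β⁰ = 0.5:
  β = 0.500: g = -0.3555, g' = -1.259 → β = 0.218
  β = 0.218: g = -0.0108, g' = -1.308 → β = 0.209
Converged at β = 0.209.
Then V = β·F = 0.2094·152.8 = 32.0 mol/h and L = F − V = 120.8 mol/h.

V = 32.0 mol/h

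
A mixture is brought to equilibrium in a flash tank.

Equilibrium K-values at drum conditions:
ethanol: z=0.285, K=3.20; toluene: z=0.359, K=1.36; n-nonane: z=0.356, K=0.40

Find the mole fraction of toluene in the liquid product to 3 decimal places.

x_toluene = 0.289

Rachford–Rice: g(V/F) = Σ zᵢ(Kᵢ−1)/(1+V/F(Kᵢ−1)) = 0.
Check two-phase: ΣzᵢKᵢ = 1.543 > 1 and Σzᵢ/Kᵢ = 1.243 > 1, so g(0) = 0.543 > 0 and g(1) = -0.243 < 0.
Iterate (Newton) starting at V/F = 0.5:
  V/F = 0.500: g = 0.1030, g' = -0.608 → V/F = 0.669
  V/F = 0.669: g = 0.0007, g' = -0.614 → V/F = 0.671
Converged at V/F = 0.671.
Compositions from xᵢ = zᵢ/(1+V/F(Kᵢ−1)), yᵢ = Kᵢxᵢ:
  ethanol: x = 0.115, y = 0.368
  toluene: x = 0.289, y = 0.393
  n-nonane: x = 0.596, y = 0.238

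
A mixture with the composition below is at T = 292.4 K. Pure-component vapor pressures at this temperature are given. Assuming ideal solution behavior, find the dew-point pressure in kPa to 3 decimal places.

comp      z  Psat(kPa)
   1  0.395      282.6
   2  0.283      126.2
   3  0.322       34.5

At the dew point ψ → 1, so Σzᵢ/Kᵢ = 1 with Kᵢ = Pᵢˢᵃᵗ/P ⇒ 1/P = Σzᵢ/Pᵢˢᵃᵗ.
1/P = 0.395/282.6 + 0.283/126.2 + 0.322/34.5 = 0.012974 ⇒ P = 77.080 kPa

Pdew = 77.080 kPa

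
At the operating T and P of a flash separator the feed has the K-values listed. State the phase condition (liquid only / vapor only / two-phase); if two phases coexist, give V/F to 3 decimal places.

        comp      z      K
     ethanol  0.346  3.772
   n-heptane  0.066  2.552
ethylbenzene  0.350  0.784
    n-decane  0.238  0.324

two-phase, V/F = 0.675

ΣzᵢKᵢ = 1.825; Σzᵢ/Kᵢ = 1.299.
Both exceed 1, so a two-phase solution exists.
Rachford–Rice: g(ψ) = Σ zᵢ(Kᵢ−1)/(1+ψ(Kᵢ−1)) = 0.
Newton–Raphson from ψ = 0.5:
  ψ = 0.500: g = 0.1319, g' = -0.786 → ψ = 0.668
  ψ = 0.668: g = 0.0051, g' = -0.749 → ψ = 0.675
Converged at ψ = 0.675.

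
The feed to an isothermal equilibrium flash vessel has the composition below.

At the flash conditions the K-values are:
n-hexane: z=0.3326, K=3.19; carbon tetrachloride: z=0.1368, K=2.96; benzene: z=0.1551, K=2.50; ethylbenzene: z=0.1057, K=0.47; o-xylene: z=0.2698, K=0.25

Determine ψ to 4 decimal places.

ψ = 0.6992

Newton iteration, ψ⁰ = 0.64:
  ψ = 0.6400: g = 0.06702, g' = -1.1001 → ψ = 0.7009
  ψ = 0.7009: g = -0.00206, g' = -1.1742 → ψ = 0.6992
Converged at ψ = 0.6992.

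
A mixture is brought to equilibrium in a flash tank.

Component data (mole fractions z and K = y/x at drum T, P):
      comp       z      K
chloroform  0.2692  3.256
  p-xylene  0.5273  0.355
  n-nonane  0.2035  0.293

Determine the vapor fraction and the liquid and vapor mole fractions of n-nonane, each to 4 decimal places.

ψ = 0.0825, x_n-nonane = 0.2161, y_n-nonane = 0.0633

Rachford–Rice: g(ψ) = Σ zᵢ(Kᵢ−1)/(1+ψ(Kᵢ−1)) = 0.
Check two-phase: ΣzᵢKᵢ = 1.1233 > 1 and Σzᵢ/Kᵢ = 2.2626 > 1, so g(0) = 0.1233 > 0 and g(1) = -1.2626 < 0.
Iterate (Newton) starting at ψ = 0.35:
  ψ = 0.3500: g = -0.29110, g' = -0.9734 → ψ = 0.0509
  ψ = 0.0509: g = 0.04381, g' = -1.4462 → ψ = 0.0812
  ψ = 0.0812: g = 0.00171, g' = -1.3374 → ψ = 0.0825
Converged at ψ = 0.0825.
Compositions from xᵢ = zᵢ/(1+ψ(Kᵢ−1)), yᵢ = Kᵢxᵢ:
  chloroform: x = 0.2270, y = 0.7390
  p-xylene: x = 0.5569, y = 0.1977
  n-nonane: x = 0.2161, y = 0.0633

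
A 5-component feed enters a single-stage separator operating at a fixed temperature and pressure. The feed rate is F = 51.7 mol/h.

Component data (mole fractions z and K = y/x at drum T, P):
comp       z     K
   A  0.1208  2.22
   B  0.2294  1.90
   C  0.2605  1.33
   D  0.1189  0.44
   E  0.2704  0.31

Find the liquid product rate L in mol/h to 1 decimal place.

L = 32.7 mol/h

Material balance + equilibrium reduce to Σ zᵢ(Kᵢ−1)/(1+ψ(Kᵢ−1)) = 0.
Feasibility: ΣzᵢKᵢ = 1.1866, Σzᵢ/Kᵢ = 1.5135 — both > 1, two phases present.
Newton–Raphson from ψ = 0.5:
  ψ = 0.5000: g = -0.06961, g' = -0.5506 → ψ = 0.3736
  ψ = 0.3736: g = -0.00329, g' = -0.5047 → ψ = 0.3671
Converged at ψ = 0.3670.
Then V = ψ·F = 0.3670·51.7 = 19.0 mol/h and L = F − V = 32.7 mol/h.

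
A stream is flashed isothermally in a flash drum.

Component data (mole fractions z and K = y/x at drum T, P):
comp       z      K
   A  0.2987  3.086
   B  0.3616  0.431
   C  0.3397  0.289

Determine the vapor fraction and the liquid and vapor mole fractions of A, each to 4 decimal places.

Iterate (Newton) starting at ψ = 0.7:
  ψ = 0.7000: g = -0.56952, g' = -1.2187 → ψ = 0.2327
  ψ = 0.2327: g = -0.10708, g' = -0.9912 → ψ = 0.1247
  ψ = 0.1247: g = 0.00803, g' = -1.1610 → ψ = 0.1316
Converged at ψ = 0.1316.
Compositions from xᵢ = zᵢ/(1+ψ(Kᵢ−1)), yᵢ = Kᵢxᵢ:
  A: x = 0.2344, y = 0.7232
  B: x = 0.3909, y = 0.1685
  C: x = 0.3748, y = 0.1083

ψ = 0.1316, x_A = 0.2344, y_A = 0.7232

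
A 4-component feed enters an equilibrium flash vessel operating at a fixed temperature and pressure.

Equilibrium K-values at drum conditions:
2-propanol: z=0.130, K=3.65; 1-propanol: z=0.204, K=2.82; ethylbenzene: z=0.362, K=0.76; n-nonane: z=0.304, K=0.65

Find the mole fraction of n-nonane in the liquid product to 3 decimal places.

Rachford–Rice: g(V/F) = Σ zᵢ(Kᵢ−1)/(1+V/F(Kᵢ−1)) = 0.
Feasibility: ΣzᵢKᵢ = 1.522, Σzᵢ/Kᵢ = 1.052 — both > 1, two phases present.
Iterate (Newton) starting at V/F = 0.37:
  V/F = 0.370: g = 0.1782, g' = -0.548 → V/F = 0.695
  V/F = 0.695: g = 0.0403, g' = -0.340 → V/F = 0.814
  V/F = 0.814: g = 0.0021, g' = -0.306 → V/F = 0.820
Converged at V/F = 0.820.
Compositions from xᵢ = zᵢ/(1+V/F(Kᵢ−1)), yᵢ = Kᵢxᵢ:
  2-propanol: x = 0.041, y = 0.149
  1-propanol: x = 0.082, y = 0.231
  ethylbenzene: x = 0.451, y = 0.343
  n-nonane: x = 0.426, y = 0.277

x_n-nonane = 0.426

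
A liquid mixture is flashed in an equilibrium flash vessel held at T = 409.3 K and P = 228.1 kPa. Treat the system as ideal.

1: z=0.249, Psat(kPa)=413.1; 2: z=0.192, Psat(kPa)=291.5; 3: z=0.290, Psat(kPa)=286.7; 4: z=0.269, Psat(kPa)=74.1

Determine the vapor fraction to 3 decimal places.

ψ = 0.454

Raoult's law: Kᵢ = Pᵢˢᵃᵗ/P = Pᵢˢᵃᵗ/228.1.
  K_1 = 413.1/228.1 = 1.81105, K_2 = 291.5/228.1 = 1.27795, K_3 = 286.7/228.1 = 1.25690, K_4 = 74.1/228.1 = 0.32486
Let ψ = V/F and solve Σ zᵢ(Kᵢ−1)/(1+ψ(Kᵢ−1)) = 0.
Check two-phase: ΣzᵢKᵢ = 1.148 > 1 and Σzᵢ/Kᵢ = 1.347 > 1, so g(0) = 0.148 > 0 and g(1) = -0.347 < 0.
Newton iteration, ψ⁰ = 0.5:
  ψ = 0.500: g = -0.0176, g' = -0.389 → ψ = 0.455
  ψ = 0.455: g = -0.0004, g' = -0.370 → ψ = 0.454
Converged at ψ = 0.454.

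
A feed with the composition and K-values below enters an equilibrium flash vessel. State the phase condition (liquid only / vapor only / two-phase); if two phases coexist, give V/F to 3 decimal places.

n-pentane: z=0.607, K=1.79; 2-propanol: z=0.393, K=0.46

ΣzᵢKᵢ = 1.267; Σzᵢ/Kᵢ = 1.193.
Both exceed 1, so a two-phase solution exists.
Let ψ = V/F and solve Σ zᵢ(Kᵢ−1)/(1+ψ(Kᵢ−1)) = 0.
Binary case is linear: z₁(K₁−1)(1+ψ(K₂−1)) + z₂(K₂−1)(1+ψ(K₁−1)) = 0
⇒ ψ = [z₁(K₁−1)+z₂(K₂−1)] / [−(K₁−1)(K₂−1)] = 0.2673/0.4266 = 0.627

two-phase, V/F = 0.627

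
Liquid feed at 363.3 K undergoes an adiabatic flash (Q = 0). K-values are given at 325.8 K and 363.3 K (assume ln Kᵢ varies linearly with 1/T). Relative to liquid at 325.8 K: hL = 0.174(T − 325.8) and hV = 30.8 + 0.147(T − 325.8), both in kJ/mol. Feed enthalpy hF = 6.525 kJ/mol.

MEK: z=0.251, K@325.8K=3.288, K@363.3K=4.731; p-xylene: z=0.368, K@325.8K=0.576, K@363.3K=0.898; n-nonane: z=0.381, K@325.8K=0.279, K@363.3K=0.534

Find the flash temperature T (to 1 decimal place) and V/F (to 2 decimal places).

Adiabatic flash: solve Rachford–Rice at each trial T, then check hF = ψ·hV(T) + (1−ψ)·hL(T).
  T = 325.8 K: K = (3.288, 0.576, 0.279), RR gives ψ = 0.107, H_out = 3.302 kJ/mol
  T = 363.3 K: K = (4.731, 0.898, 0.534), RR gives ψ = 0.606, H_out = 24.561 kJ/mol
  T = 344.6 K: K = (3.985, 0.728, 0.393), RR gives ψ = 0.304, H_out = 12.493 kJ/mol
  T = 335.2 K: K = (3.630, 0.650, 0.333), RR gives ψ = 0.201, H_out = 7.764 kJ/mol
  T = 330.5 K: K = (3.457, 0.612, 0.305), RR gives ψ = 0.153, H_out = 5.520 kJ/mol
  T = 332.9 K: K = (3.545, 0.631, 0.319), RR gives ψ = 0.177, H_out = 6.660 kJ/mol
Linear interpolation between T = 330.5 (H_out = 5.520) and T = 332.9 (H_out = 6.660) on hF = 6.525 gives T ≈ 332.6 K, at which ψ = 0.17.

T = 332.6 K, V/F = 0.17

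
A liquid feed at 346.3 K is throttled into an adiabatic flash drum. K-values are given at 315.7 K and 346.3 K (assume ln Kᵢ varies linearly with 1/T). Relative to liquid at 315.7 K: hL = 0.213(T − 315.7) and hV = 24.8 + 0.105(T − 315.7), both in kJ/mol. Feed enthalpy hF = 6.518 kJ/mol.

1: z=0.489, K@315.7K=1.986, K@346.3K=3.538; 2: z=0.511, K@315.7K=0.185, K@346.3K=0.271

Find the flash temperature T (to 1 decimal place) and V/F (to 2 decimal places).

Adiabatic flash: solve Rachford–Rice at each trial T, then check hF = ψ·hV(T) + (1−ψ)·hL(T).
  T = 315.7 K: K = (1.986, 0.185), RR gives ψ = 0.082, H_out = 2.027 kJ/mol
  T = 346.3 K: K = (3.538, 0.271), RR gives ψ = 0.469, H_out = 16.609 kJ/mol
  T = 331.0 K: K = (2.686, 0.226), RR gives ψ = 0.329, H_out = 10.867 kJ/mol
  T = 323.4 K: K = (2.320, 0.205), RR gives ψ = 0.228, H_out = 7.107 kJ/mol
  T = 319.5 K: K = (2.147, 0.195), RR gives ψ = 0.162, H_out = 4.750 kJ/mol
  T = 321.4 K: K = (2.230, 0.200), RR gives ψ = 0.196, H_out = 5.945 kJ/mol
Linear interpolation between T = 321.4 (H_out = 5.945) and T = 323.4 (H_out = 7.107) on hF = 6.518 gives T ≈ 322.4 K, at which ψ = 0.21.

T = 322.4 K, V/F = 0.21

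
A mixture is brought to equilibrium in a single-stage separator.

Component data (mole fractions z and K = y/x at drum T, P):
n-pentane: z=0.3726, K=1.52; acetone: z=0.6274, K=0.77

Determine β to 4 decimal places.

Material balance + equilibrium reduce to Σ zᵢ(Kᵢ−1)/(1+β(Kᵢ−1)) = 0.
Check two-phase: ΣzᵢKᵢ = 1.0494 > 1 and Σzᵢ/Kᵢ = 1.0599 > 1, so g(0) = 0.0495 > 0 and g(1) = -0.0599 < 0.
Newton iteration, β⁰ = 0.48:
  β = 0.4800: g = -0.00716, g' = -0.1065 → β = 0.4128
  β = 0.4128: g = 0.00008, g' = -0.1088 → β = 0.4135
Converged at β = 0.4135.

β = 0.4135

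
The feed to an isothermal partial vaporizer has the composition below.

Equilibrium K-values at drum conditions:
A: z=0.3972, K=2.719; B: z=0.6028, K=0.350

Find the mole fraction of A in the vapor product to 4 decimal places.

y_A = 0.7460

Rachford–Rice: g(ψ) = Σ zᵢ(Kᵢ−1)/(1+ψ(Kᵢ−1)) = 0.
Feasibility: ΣzᵢKᵢ = 1.2910, Σzᵢ/Kᵢ = 1.8684 — both > 1, two phases present.
Binary case is linear: z₁(K₁−1)(1+ψ(K₂−1)) + z₂(K₂−1)(1+ψ(K₁−1)) = 0
⇒ ψ = [z₁(K₁−1)+z₂(K₂−1)] / [−(K₁−1)(K₂−1)] = 0.29097/1.11735 = 0.2604
Compositions from xᵢ = zᵢ/(1+ψ(Kᵢ−1)), yᵢ = Kᵢxᵢ:
  A: x = 0.2744, y = 0.7460
  B: x = 0.7256, y = 0.2540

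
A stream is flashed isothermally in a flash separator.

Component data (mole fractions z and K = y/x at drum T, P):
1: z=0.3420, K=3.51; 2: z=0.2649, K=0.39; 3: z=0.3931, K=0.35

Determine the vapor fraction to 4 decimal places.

ψ = 0.2773

Let ψ = V/F and solve Σ zᵢ(Kᵢ−1)/(1+ψ(Kᵢ−1)) = 0.
Feasibility: ΣzᵢKᵢ = 1.4413, Σzᵢ/Kᵢ = 1.8998 — both > 1, two phases present.
Iterate (Newton) starting at ψ = 0.56:
  ψ = 0.5600: g = -0.29034, g' = -1.0103 → ψ = 0.2726
  ψ = 0.2726: g = 0.00530, g' = -1.1467 → ψ = 0.2772
  ψ = 0.2772: g = 0.00002, g' = -1.1391 → ψ = 0.2773
Converged at ψ = 0.2773.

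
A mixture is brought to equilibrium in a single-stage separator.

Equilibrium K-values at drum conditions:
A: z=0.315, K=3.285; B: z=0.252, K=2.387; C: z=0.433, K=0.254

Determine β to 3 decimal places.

Let β = V/F and solve Σ zᵢ(Kᵢ−1)/(1+β(Kᵢ−1)) = 0.
g(0) = ΣzᵢKᵢ − 1 = 0.746 and g(1) = 1 − Σzᵢ/Kᵢ = -0.906, so a root lies in (0, 1).
Newton iteration, β⁰ = 0.6:
  β = 0.600: g = -0.0904, g' = -1.227 → β = 0.526
  β = 0.526: g = -0.0030, g' = -1.154 → β = 0.524
Converged at β = 0.524.

β = 0.524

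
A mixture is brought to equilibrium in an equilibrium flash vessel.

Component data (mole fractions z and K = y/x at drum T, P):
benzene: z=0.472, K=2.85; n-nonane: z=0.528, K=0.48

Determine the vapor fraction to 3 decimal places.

Rachford–Rice: g(ψ) = Σ zᵢ(Kᵢ−1)/(1+ψ(Kᵢ−1)) = 0.
Check two-phase: ΣzᵢKᵢ = 1.599 > 1 and Σzᵢ/Kᵢ = 1.266 > 1, so g(0) = 0.599 > 0 and g(1) = -0.266 < 0.
Binary case is linear: z₁(K₁−1)(1+ψ(K₂−1)) + z₂(K₂−1)(1+ψ(K₁−1)) = 0
⇒ ψ = [z₁(K₁−1)+z₂(K₂−1)] / [−(K₁−1)(K₂−1)] = 0.5986/0.9620 = 0.622

ψ = 0.622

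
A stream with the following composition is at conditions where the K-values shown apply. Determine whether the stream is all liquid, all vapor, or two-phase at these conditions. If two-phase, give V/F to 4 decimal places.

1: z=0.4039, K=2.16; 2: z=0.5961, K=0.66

ΣzᵢKᵢ = 1.2658; Σzᵢ/Kᵢ = 1.0902.
Both exceed 1, so a two-phase solution exists.
Newton iteration, ψ⁰ = 0.61:
  ψ = 0.6100: g = 0.01867, g' = -0.2961 → ψ = 0.6731
  ψ = 0.6731: g = 0.00029, g' = -0.2873 → ψ = 0.6741
Converged at ψ = 0.6741.

two-phase, V/F = 0.6741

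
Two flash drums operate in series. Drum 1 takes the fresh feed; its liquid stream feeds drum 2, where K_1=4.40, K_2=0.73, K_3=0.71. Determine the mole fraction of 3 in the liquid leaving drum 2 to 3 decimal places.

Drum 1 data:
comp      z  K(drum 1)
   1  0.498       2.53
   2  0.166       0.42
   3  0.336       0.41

x_3 (drum 2) = 0.623

Drum 1:
Material balance + equilibrium reduce to Σ zᵢ(Kᵢ−1)/(1+ψ₁(Kᵢ−1)) = 0.
Check two-phase: ΣzᵢKᵢ = 1.467 > 1 and Σzᵢ/Kᵢ = 1.412 > 1, so g(0) = 0.467 > 0 and g(1) = -0.412 < 0.
Iterate (Newton) starting at ψ₁ = 0.56:
  ψ₁ = 0.560: g = -0.0283, g' = -0.721 → ψ₁ = 0.521
Converged at ψ₁ = 0.521.
Drum-1 compositions:
  1: x = 0.277, y = 0.701
  2: x = 0.238, y = 0.100
  3: x = 0.485, y = 0.199
Drum-2 feed = drum-1 liquid: z₂ = (0.2772, 0.2378, 0.4850).
Drum 2:
Newton–Raphson from ψ₂ = 0.69:
  ψ₂ = 0.690: g = 0.0269, g' = -0.376 → ψ₂ = 0.762
  ψ₂ = 0.762: g = 0.0012, g' = -0.343 → ψ₂ = 0.765
Converged at ψ₂ = 0.765.
  1: x = 0.077, y = 0.339
  2: x = 0.300, y = 0.219
  3: x = 0.623, y = 0.443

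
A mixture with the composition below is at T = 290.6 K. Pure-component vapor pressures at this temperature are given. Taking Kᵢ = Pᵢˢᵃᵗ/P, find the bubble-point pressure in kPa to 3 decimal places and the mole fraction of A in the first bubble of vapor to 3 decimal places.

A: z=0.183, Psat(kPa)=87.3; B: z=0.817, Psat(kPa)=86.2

Pbub = 86.401 kPa, y_A = 0.185

At the bubble point ψ → 0, so ΣzᵢKᵢ = 1 with Kᵢ = Pᵢˢᵃᵗ/P ⇒ P = ΣzᵢPᵢˢᵃᵗ.
P = 0.183·87.3 + 0.817·86.2 = 86.401 kPa
yᵢ = zᵢPᵢˢᵃᵗ/P ⇒ y_A = 0.183·87.3/86.401 = 0.185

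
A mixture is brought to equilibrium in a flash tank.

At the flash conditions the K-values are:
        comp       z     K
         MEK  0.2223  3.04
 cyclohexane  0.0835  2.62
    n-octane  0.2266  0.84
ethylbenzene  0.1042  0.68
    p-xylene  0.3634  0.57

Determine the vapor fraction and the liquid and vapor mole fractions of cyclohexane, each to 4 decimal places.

Newton iteration, ψ⁰ = 0.5:
  ψ = 0.5000: g = 0.02107, g' = -0.4246 → ψ = 0.5496
  ψ = 0.5496: g = 0.00051, g' = -0.4048 → ψ = 0.5509
Converged at ψ = 0.5509.
Compositions from xᵢ = zᵢ/(1+ψ(Kᵢ−1)), yᵢ = Kᵢxᵢ:
  MEK: x = 0.1047, y = 0.3182
  cyclohexane: x = 0.0441, y = 0.1156
  n-octane: x = 0.2485, y = 0.2087
  ethylbenzene: x = 0.1265, y = 0.0860
  p-xylene: x = 0.4762, y = 0.2714

ψ = 0.5509, x_cyclohexane = 0.0441, y_cyclohexane = 0.1156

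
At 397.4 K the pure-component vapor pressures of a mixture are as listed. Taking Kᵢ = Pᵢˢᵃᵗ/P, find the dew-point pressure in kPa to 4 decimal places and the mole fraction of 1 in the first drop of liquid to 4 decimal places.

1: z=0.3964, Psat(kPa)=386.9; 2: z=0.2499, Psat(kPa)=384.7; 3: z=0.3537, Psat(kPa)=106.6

Pdew = 200.3140 kPa, x_1 = 0.2052

At the dew point ψ → 1, so Σzᵢ/Kᵢ = 1 with Kᵢ = Pᵢˢᵃᵗ/P ⇒ 1/P = Σzᵢ/Pᵢˢᵃᵗ.
1/P = 0.3964/386.9 + 0.2499/384.7 + 0.3537/106.6 = 0.0049922 ⇒ P = 200.3140 kPa
xᵢ = zᵢP/Pᵢˢᵃᵗ ⇒ x_1 = 0.3964·200.3140/386.9 = 0.2052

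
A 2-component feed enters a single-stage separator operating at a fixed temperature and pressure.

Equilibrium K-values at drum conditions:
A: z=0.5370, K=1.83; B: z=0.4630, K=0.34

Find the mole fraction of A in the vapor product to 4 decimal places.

y_A = 0.8106

Newton iteration, ψ⁰ = 0.5:
  ψ = 0.5000: g = -0.14110, g' = -0.6340 → ψ = 0.2775
  ψ = 0.2775: g = -0.01180, g' = -0.5467 → ψ = 0.2559
  ψ = 0.2559: g = -0.00003, g' = -0.5437 → ψ = 0.2558
Converged at ψ = 0.2558.
Compositions from xᵢ = zᵢ/(1+ψ(Kᵢ−1)), yᵢ = Kᵢxᵢ:
  A: x = 0.4430, y = 0.8106
  B: x = 0.5570, y = 0.1894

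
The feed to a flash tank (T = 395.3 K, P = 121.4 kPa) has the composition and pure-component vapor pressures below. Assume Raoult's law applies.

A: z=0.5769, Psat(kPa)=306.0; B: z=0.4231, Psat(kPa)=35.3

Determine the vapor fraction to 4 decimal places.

Raoult's law: Kᵢ = Pᵢˢᵃᵗ/P = Pᵢˢᵃᵗ/121.4.
  K_A = 306.0/121.4 = 2.520593, K_B = 35.3/121.4 = 0.290774
Binary case is linear: z₁(K₁−1)(1+ψ(K₂−1)) + z₂(K₂−1)(1+ψ(K₁−1)) = 0
⇒ ψ = [z₁(K₁−1)+z₂(K₂−1)] / [−(K₁−1)(K₂−1)] = 0.57716/1.07844 = 0.5352

ψ = 0.5352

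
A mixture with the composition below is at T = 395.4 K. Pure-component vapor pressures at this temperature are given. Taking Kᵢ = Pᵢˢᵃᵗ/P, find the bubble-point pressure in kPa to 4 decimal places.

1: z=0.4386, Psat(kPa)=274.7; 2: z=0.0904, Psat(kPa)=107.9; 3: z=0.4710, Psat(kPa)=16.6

At the bubble point ψ → 0, so ΣzᵢKᵢ = 1 with Kᵢ = Pᵢˢᵃᵗ/P ⇒ P = ΣzᵢPᵢˢᵃᵗ.
P = 0.4386·274.7 + 0.0904·107.9 + 0.4710·16.6 = 138.0562 kPa

Pbub = 138.0562 kPa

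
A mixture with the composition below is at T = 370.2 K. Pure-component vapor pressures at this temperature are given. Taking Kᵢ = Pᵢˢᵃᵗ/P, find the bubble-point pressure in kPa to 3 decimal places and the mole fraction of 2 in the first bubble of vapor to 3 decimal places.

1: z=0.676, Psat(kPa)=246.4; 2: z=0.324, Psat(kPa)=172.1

Pbub = 222.327 kPa, y_2 = 0.251

At the bubble point ψ → 0, so ΣzᵢKᵢ = 1 with Kᵢ = Pᵢˢᵃᵗ/P ⇒ P = ΣzᵢPᵢˢᵃᵗ.
P = 0.676·246.4 + 0.324·172.1 = 222.327 kPa
yᵢ = zᵢPᵢˢᵃᵗ/P ⇒ y_2 = 0.324·172.1/222.327 = 0.251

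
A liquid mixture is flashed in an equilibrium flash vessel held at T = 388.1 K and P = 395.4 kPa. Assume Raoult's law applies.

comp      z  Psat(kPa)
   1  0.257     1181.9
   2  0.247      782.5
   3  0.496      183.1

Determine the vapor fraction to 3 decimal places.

Raoult's law: Kᵢ = Pᵢˢᵃᵗ/P = Pᵢˢᵃᵗ/395.4.
  K_1 = 1181.9/395.4 = 2.98912, K_2 = 782.5/395.4 = 1.97901, K_3 = 183.1/395.4 = 0.46308
Newton iteration, ψ⁰ = 0.31:
  ψ = 0.310: g = 0.1822, g' = -0.734 → ψ = 0.558
  ψ = 0.558: g = 0.0183, g' = -0.619 → ψ = 0.588
Converged at ψ = 0.588.

ψ = 0.588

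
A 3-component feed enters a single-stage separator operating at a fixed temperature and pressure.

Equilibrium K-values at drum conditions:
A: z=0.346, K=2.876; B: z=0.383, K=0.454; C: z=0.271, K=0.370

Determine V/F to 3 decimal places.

V/F = 0.247

Rachford–Rice: g(V/F) = Σ zᵢ(Kᵢ−1)/(1+V/F(Kᵢ−1)) = 0.
Feasibility: ΣzᵢKᵢ = 1.269, Σzᵢ/Kᵢ = 1.696 — both > 1, two phases present.
Newton–Raphson from V/F = 0.5:
  V/F = 0.500: g = -0.2020, g' = -0.769 → V/F = 0.238
  V/F = 0.238: g = 0.0079, g' = -0.882 → V/F = 0.247
Converged at V/F = 0.247.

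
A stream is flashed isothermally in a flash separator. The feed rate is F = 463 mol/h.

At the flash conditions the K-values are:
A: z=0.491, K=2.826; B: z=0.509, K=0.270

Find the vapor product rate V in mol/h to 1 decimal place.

Rachford–Rice: g(ψ) = Σ zᵢ(Kᵢ−1)/(1+ψ(Kᵢ−1)) = 0.
Feasibility: ΣzᵢKᵢ = 1.525, Σzᵢ/Kᵢ = 2.059 — both > 1, two phases present.
Binary case is linear: z₁(K₁−1)(1+ψ(K₂−1)) + z₂(K₂−1)(1+ψ(K₁−1)) = 0
⇒ ψ = [z₁(K₁−1)+z₂(K₂−1)] / [−(K₁−1)(K₂−1)] = 0.5250/1.3330 = 0.394
Then V = ψ·F = 0.3939·463 = 182.4 mol/h and L = F − V = 280.6 mol/h.

V = 182.4 mol/h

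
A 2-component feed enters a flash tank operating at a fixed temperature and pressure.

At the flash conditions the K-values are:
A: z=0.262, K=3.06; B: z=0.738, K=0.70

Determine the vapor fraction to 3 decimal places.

Rachford–Rice: g(ψ) = Σ zᵢ(Kᵢ−1)/(1+ψ(Kᵢ−1)) = 0.
g(0) = ΣzᵢKᵢ − 1 = 0.318 and g(1) = 1 − Σzᵢ/Kᵢ = -0.140, so a root lies in (0, 1).
Binary case is linear: z₁(K₁−1)(1+ψ(K₂−1)) + z₂(K₂−1)(1+ψ(K₁−1)) = 0
⇒ ψ = [z₁(K₁−1)+z₂(K₂−1)] / [−(K₁−1)(K₂−1)] = 0.3183/0.6180 = 0.515

ψ = 0.515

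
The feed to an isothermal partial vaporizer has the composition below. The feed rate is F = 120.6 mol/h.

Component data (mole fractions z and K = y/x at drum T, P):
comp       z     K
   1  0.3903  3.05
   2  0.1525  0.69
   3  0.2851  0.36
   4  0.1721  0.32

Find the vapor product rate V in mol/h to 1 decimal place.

V = 45.5 mol/h

Rachford–Rice: g(ψ) = Σ zᵢ(Kᵢ−1)/(1+ψ(Kᵢ−1)) = 0.
Check two-phase: ΣzᵢKᵢ = 1.4533 > 1 and Σzᵢ/Kᵢ = 1.6787 > 1, so g(0) = 0.4533 > 0 and g(1) = -0.6787 < 0.
Newton–Raphson from ψ = 0.5:
  ψ = 0.5000: g = -0.10647, g' = -0.8558 → ψ = 0.3756
  ψ = 0.3756: g = 0.00118, g' = -0.8883 → ψ = 0.3769
Converged at ψ = 0.3769.
Then V = ψ·F = 0.3769·120.6 = 45.5 mol/h and L = F − V = 75.1 mol/h.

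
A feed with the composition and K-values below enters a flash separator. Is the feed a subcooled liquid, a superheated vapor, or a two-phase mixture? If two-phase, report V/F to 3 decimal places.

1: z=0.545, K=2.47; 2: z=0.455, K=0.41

two-phase, V/F = 0.614

ΣzᵢKᵢ = 1.533; Σzᵢ/Kᵢ = 1.330.
Both exceed 1, so a two-phase solution exists.
Material balance + equilibrium reduce to Σ zᵢ(Kᵢ−1)/(1+ψ(Kᵢ−1)) = 0.
Binary case is linear: z₁(K₁−1)(1+ψ(K₂−1)) + z₂(K₂−1)(1+ψ(K₁−1)) = 0
⇒ ψ = [z₁(K₁−1)+z₂(K₂−1)] / [−(K₁−1)(K₂−1)] = 0.5327/0.8673 = 0.614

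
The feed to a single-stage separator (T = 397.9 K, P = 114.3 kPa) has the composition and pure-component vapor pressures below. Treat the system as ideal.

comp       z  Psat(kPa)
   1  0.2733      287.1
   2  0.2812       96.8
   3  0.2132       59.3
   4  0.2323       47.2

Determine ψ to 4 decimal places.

ψ = 0.2090

Raoult's law: Kᵢ = Pᵢˢᵃᵗ/P = Pᵢˢᵃᵗ/114.3.
  K_1 = 287.1/114.3 = 2.511811, K_2 = 96.8/114.3 = 0.846894, K_3 = 59.3/114.3 = 0.518810, K_4 = 47.2/114.3 = 0.412948
Rachford–Rice: g(ψ) = Σ zᵢ(Kᵢ−1)/(1+ψ(Kᵢ−1)) = 0.
Feasibility: ΣzᵢKᵢ = 1.1312, Σzᵢ/Kᵢ = 1.4143 — both > 1, two phases present.
Newton iteration, ψ⁰ = 0.48:
  ψ = 0.4800: g = -0.13032, g' = -0.4561 → ψ = 0.1943
  ψ = 0.1943: g = 0.00790, g' = -0.5423 → ψ = 0.2089
  ψ = 0.2089: g = 0.00007, g' = -0.5329 → ψ = 0.2090
Converged at ψ = 0.2090.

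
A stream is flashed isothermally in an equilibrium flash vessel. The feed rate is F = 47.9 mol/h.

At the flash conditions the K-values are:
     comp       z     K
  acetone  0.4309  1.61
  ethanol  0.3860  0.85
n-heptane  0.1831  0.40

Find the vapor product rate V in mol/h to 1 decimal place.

Rachford–Rice: g(ψ) = Σ zᵢ(Kᵢ−1)/(1+ψ(Kᵢ−1)) = 0.
g(0) = ΣzᵢKᵢ − 1 = 0.0951 and g(1) = 1 − Σzᵢ/Kᵢ = -0.1795, so a root lies in (0, 1).
Newton–Raphson from ψ = 0.5:
  ψ = 0.5000: g = -0.01812, g' = -0.2388 → ψ = 0.4241
  ψ = 0.4241: g = -0.00037, g' = -0.2297 → ψ = 0.4225
Converged at ψ = 0.4225.
Then V = ψ·F = 0.4225·47.9 = 20.2 mol/h and L = F − V = 27.7 mol/h.

V = 20.2 mol/h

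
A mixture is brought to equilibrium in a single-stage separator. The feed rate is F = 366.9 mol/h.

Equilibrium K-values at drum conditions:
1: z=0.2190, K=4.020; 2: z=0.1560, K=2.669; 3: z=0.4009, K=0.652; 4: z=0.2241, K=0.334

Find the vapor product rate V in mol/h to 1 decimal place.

V = 189.8 mol/h

Let ψ = V/F and solve Σ zᵢ(Kᵢ−1)/(1+ψ(Kᵢ−1)) = 0.
g(0) = ΣzᵢKᵢ − 1 = 0.6330 and g(1) = 1 − Σzᵢ/Kᵢ = -0.3988, so a root lies in (0, 1).
Newton iteration, ψ⁰ = 0.5:
  ψ = 0.5000: g = 0.01276, g' = -0.7407 → ψ = 0.5172
  ψ = 0.5172: g = 0.00007, g' = -0.7330 → ψ = 0.5173
Converged at ψ = 0.5173.
Then V = ψ·F = 0.5173·366.9 = 189.8 mol/h and L = F − V = 177.1 mol/h.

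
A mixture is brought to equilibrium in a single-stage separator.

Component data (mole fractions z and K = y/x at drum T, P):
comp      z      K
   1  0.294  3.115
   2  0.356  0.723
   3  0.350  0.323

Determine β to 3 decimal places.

Iterate (Newton) starting at β = 0.5:
  β = 0.500: g = -0.1705, g' = -0.714 → β = 0.261
  β = 0.261: g = 0.0063, g' = -0.814 → β = 0.269
Converged at β = 0.269.

β = 0.269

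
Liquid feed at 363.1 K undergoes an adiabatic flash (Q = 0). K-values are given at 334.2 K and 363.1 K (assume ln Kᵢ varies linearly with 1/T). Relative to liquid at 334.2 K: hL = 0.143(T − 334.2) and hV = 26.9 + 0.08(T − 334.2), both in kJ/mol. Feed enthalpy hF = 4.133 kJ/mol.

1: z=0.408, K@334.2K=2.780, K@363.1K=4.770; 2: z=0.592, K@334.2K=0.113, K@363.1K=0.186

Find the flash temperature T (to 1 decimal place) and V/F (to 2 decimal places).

Adiabatic flash: solve Rachford–Rice at each trial T, then check hF = ψ·hV(T) + (1−ψ)·hL(T).
  T = 334.2 K: K = (2.780, 0.113), RR gives ψ = 0.127, H_out = 3.427 kJ/mol
  T = 363.1 K: K = (4.770, 0.186), RR gives ψ = 0.344, H_out = 12.765 kJ/mol
  T = 348.6 K: K = (3.679, 0.146), RR gives ψ = 0.257, H_out = 8.739 kJ/mol
  T = 341.4 K: K = (3.208, 0.129), RR gives ψ = 0.200, H_out = 6.325 kJ/mol
  T = 337.8 K: K = (2.988, 0.121), RR gives ψ = 0.166, H_out = 4.951 kJ/mol
  T = 336.0 K: K = (2.883, 0.117), RR gives ψ = 0.148, H_out = 4.210 kJ/mol
Linear interpolation between T = 334.2 (H_out = 3.427) and T = 336.0 (H_out = 4.210) on hF = 4.133 gives T ≈ 335.8 K, at which ψ = 0.15.

T = 335.8 K, V/F = 0.15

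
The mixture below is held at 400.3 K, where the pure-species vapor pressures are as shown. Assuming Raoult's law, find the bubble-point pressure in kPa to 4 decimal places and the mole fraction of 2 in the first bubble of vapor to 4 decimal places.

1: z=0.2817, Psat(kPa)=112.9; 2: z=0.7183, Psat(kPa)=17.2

At the bubble point ψ → 0, so ΣzᵢKᵢ = 1 with Kᵢ = Pᵢˢᵃᵗ/P ⇒ P = ΣzᵢPᵢˢᵃᵗ.
P = 0.2817·112.9 + 0.7183·17.2 = 44.1587 kPa
yᵢ = zᵢPᵢˢᵃᵗ/P ⇒ y_2 = 0.7183·17.2/44.1587 = 0.2798

Pbub = 44.1587 kPa, y_2 = 0.2798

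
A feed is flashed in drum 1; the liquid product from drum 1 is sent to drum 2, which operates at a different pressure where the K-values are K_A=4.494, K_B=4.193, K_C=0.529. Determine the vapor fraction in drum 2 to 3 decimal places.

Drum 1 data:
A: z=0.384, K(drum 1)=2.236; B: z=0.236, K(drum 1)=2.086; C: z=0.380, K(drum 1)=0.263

Drum 1:
Rachford–Rice: g(ψ₁) = Σ zᵢ(Kᵢ−1)/(1+ψ₁(Kᵢ−1)) = 0.
g(0) = ΣzᵢKᵢ − 1 = 0.451 and g(1) = 1 − Σzᵢ/Kᵢ = -0.730, so a root lies in (0, 1).
Iterate (Newton) starting at ψ₁ = 0.39:
  ψ₁ = 0.390: g = 0.1073, g' = -0.811 → ψ₁ = 0.522
  ψ₁ = 0.522: g = -0.0033, g' = -0.876 → ψ₁ = 0.518
Converged at ψ₁ = 0.518.
Drum-1 compositions:
  A: x = 0.234, y = 0.523
  B: x = 0.151, y = 0.315
  C: x = 0.615, y = 0.162
Drum-2 feed = drum-1 liquid: z₂ = (0.2340, 0.1510, 0.6150).
Drum 2:
Let ψ₂ = V/F and solve Σ zᵢ(Kᵢ−1)/(1+ψ₂(Kᵢ−1)) = 0.
Feasibility: ΣzᵢKᵢ = 2.010, Σzᵢ/Kᵢ = 1.251 — both > 1, two phases present.
Iterate (Newton) starting at ψ₂ = 0.5:
  ψ₂ = 0.500: g = 0.1045, g' = -0.840 → ψ₂ = 0.624
  ψ₂ = 0.624: g = 0.0078, g' = -0.728 → ψ₂ = 0.635
Converged at ψ₂ = 0.635.
  A: x = 0.073, y = 0.327
  B: x = 0.050, y = 0.209
  C: x = 0.877, y = 0.464

V/F (drum 2) = 0.635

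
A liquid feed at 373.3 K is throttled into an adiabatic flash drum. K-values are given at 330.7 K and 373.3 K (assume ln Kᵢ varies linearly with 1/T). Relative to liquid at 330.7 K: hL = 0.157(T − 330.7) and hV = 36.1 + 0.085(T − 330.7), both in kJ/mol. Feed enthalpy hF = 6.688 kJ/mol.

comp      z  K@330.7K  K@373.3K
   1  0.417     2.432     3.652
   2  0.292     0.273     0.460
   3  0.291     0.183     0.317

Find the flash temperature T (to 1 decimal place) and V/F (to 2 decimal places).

T = 334.6 K, V/F = 0.17

Adiabatic flash: solve Rachford–Rice at each trial T, then check hF = ψ·hV(T) + (1−ψ)·hL(T).
  T = 330.7 K: K = (2.432, 0.273, 0.183), RR gives ψ = 0.133, H_out = 4.797 kJ/mol
  T = 373.3 K: K = (3.652, 0.460, 0.317), RR gives ψ = 0.459, H_out = 21.838 kJ/mol
  T = 352.0 K: K = (3.017, 0.360, 0.245), RR gives ψ = 0.308, H_out = 13.982 kJ/mol
  T = 341.4 K: K = (2.719, 0.315, 0.213), RR gives ψ = 0.227, H_out = 9.698 kJ/mol
  T = 336.0 K: K = (2.573, 0.293, 0.197), RR gives ψ = 0.182, H_out = 7.319 kJ/mol
  T = 333.4 K: K = (2.503, 0.283, 0.190), RR gives ψ = 0.158, H_out = 6.108 kJ/mol
  T = 334.7 K: K = (2.538, 0.288, 0.194), RR gives ψ = 0.170, H_out = 6.719 kJ/mol
Linear interpolation between T = 333.4 (H_out = 6.108) and T = 334.7 (H_out = 6.719) on hF = 6.688 gives T ≈ 334.6 K, at which ψ = 0.17.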